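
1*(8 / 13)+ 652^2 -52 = 5525684 / 13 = 425052.62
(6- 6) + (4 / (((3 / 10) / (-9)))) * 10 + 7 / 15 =-17993 / 15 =-1199.53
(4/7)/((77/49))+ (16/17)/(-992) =4205/11594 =0.36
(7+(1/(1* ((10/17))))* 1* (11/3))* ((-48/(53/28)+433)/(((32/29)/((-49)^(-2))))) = 49747673/24432576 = 2.04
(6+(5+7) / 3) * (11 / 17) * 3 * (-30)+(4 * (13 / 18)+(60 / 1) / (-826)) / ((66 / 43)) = -1210517846 / 2085237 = -580.52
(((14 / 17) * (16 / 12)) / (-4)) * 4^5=-14336 / 51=-281.10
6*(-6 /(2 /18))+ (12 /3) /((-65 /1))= -21064 /65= -324.06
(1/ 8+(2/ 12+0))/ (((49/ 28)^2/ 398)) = 796/ 21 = 37.90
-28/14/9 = -2/9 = -0.22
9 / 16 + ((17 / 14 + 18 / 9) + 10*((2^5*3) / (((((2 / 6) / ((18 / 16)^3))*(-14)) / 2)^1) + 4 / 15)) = -194665 / 336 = -579.36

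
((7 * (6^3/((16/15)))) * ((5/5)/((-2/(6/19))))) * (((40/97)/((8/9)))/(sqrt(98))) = -54675 * sqrt(2)/7372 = -10.49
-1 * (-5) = 5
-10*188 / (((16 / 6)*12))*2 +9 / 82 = -4813 / 41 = -117.39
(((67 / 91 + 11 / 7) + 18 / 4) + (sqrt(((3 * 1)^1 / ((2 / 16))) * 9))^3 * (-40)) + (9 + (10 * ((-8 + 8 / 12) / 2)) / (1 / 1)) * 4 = -51840 * sqrt(6) - 8101 / 78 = -127085.41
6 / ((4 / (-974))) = -1461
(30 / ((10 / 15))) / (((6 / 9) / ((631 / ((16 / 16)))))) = 85185 / 2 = 42592.50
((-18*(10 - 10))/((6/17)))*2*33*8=0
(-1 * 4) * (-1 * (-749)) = -2996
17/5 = 3.40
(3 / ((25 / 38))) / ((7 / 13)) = 1482 / 175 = 8.47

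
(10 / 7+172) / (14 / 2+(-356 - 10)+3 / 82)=-0.48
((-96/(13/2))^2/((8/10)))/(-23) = -46080/3887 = -11.85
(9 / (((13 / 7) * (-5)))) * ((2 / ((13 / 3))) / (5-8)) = 126 / 845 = 0.15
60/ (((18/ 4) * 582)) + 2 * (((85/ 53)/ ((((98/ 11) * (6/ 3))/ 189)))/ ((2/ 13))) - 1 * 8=213.17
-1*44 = -44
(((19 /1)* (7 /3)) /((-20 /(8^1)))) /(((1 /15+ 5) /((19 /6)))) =-133 /12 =-11.08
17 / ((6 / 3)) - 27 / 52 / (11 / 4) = 2377 / 286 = 8.31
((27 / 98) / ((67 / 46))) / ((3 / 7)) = 207 / 469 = 0.44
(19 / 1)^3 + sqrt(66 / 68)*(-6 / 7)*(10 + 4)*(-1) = 6*sqrt(1122) / 17 + 6859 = 6870.82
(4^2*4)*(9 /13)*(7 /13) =4032 /169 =23.86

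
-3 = -3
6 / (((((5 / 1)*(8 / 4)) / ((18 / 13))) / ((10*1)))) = 108 / 13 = 8.31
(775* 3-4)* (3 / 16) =6963 / 16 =435.19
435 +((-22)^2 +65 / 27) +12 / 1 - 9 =24959 / 27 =924.41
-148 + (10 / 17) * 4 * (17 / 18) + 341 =1757 / 9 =195.22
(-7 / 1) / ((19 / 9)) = -63 / 19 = -3.32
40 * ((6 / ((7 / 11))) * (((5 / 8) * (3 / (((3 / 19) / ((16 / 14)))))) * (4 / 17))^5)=20918084352000000 / 167044756193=125224.43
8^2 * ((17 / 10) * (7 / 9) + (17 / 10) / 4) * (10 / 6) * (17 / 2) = 42772 / 27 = 1584.15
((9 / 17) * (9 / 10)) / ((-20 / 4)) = -81 / 850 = -0.10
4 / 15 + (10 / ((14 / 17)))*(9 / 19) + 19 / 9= 48656 / 5985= 8.13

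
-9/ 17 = -0.53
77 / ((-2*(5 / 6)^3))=-8316 / 125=-66.53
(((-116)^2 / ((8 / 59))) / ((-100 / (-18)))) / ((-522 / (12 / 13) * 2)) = -5133 / 325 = -15.79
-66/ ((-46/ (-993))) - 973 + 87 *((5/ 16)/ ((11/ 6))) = -4823009/ 2024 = -2382.91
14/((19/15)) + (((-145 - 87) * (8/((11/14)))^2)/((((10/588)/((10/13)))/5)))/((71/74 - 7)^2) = -296711886559970/1990563861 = -149059.22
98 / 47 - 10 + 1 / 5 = -1813 / 235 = -7.71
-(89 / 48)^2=-7921 / 2304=-3.44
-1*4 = -4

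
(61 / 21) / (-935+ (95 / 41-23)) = -2501 / 822843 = -0.00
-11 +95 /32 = -257 /32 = -8.03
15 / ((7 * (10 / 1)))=3 / 14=0.21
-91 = -91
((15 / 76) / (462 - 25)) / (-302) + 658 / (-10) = -3299877971 / 50150120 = -65.80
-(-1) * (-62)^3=-238328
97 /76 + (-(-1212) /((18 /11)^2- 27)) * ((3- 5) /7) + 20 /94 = 385752869 /24528924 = 15.73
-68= -68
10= 10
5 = 5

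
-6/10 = -3/5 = -0.60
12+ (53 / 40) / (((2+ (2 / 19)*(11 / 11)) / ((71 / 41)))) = 858697 / 65600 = 13.09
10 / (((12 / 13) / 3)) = 65 / 2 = 32.50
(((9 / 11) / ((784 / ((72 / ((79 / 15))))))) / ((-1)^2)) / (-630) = -27 / 1192268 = -0.00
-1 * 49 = -49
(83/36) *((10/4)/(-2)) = -415/144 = -2.88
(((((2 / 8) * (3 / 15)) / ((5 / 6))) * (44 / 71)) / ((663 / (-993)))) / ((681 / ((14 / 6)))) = -50974 / 267139275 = -0.00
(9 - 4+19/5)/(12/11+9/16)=7744/1455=5.32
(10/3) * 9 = 30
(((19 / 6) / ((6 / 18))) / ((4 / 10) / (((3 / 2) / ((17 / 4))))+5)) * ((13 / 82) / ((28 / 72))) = 33345 / 52808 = 0.63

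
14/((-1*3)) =-14/3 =-4.67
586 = 586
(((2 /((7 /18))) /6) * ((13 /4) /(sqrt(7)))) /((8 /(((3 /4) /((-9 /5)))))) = -65 * sqrt(7) /3136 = -0.05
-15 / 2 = -7.50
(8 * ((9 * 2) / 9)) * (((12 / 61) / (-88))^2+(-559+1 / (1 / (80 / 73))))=-293391440684 / 32867593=-8926.47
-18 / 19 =-0.95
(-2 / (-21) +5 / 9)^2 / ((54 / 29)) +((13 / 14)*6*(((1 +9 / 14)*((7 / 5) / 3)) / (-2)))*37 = -168875977 / 2143260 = -78.79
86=86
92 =92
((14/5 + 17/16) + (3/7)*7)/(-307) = -549/24560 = -0.02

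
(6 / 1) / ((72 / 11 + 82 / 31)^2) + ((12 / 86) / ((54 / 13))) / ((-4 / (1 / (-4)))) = 1111939285 / 15204387888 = 0.07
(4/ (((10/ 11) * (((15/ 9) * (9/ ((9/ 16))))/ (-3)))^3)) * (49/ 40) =-47544651/ 5120000000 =-0.01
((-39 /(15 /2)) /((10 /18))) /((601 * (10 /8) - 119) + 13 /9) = -8424 /570325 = -0.01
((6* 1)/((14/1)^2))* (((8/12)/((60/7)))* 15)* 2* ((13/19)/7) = 13/1862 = 0.01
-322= -322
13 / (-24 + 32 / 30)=-195 / 344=-0.57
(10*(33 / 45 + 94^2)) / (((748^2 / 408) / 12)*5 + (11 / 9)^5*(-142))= 480.01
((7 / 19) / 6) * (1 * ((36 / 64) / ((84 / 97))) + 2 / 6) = 1321 / 21888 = 0.06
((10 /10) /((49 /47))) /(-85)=-47 /4165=-0.01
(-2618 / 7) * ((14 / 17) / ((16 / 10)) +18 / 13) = -18469 / 26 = -710.35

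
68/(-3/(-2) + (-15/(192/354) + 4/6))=-2.67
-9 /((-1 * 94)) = 9 /94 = 0.10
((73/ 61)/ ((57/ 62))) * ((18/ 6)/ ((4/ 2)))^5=183303/ 18544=9.88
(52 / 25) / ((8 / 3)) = 39 / 50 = 0.78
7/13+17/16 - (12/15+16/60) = 1667/3120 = 0.53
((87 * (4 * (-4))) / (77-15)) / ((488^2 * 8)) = -87 / 7382464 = -0.00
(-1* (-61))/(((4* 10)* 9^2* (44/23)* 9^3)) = 1403/103926240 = 0.00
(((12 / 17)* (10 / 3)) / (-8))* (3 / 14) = -15 / 238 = -0.06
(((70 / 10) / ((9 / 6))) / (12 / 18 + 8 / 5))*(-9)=-315 / 17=-18.53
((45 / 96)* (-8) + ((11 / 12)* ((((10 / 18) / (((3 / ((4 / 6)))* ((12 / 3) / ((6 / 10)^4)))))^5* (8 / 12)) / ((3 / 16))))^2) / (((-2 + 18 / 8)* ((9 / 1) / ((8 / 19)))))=-81472098827362060546874758 / 116097740828990936279296875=-0.70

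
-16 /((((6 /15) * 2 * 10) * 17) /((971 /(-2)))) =971 /17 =57.12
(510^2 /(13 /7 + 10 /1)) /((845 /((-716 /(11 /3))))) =-782172720 /154297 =-5069.27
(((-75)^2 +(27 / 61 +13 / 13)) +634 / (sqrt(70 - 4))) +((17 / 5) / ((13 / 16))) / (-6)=317 * sqrt(66) / 33 +66918239 / 11895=5703.79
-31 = -31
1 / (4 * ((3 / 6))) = 1 / 2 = 0.50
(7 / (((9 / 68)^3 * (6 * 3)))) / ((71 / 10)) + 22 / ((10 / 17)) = 61.02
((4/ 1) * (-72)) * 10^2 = -28800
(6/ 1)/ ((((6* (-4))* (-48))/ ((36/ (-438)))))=-1/ 2336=-0.00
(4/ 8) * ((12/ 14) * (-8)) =-24/ 7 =-3.43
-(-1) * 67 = 67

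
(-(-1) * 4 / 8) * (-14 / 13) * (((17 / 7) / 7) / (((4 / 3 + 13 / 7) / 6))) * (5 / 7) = -1530 / 6097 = -0.25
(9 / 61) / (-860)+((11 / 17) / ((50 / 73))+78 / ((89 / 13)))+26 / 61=5065528597 / 396859900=12.76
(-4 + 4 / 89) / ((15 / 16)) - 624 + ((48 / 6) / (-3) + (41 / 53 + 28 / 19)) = -281702173 / 448115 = -628.64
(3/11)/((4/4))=3/11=0.27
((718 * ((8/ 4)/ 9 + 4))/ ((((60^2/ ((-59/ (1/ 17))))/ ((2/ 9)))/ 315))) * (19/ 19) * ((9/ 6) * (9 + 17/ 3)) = -526792651/ 405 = -1300722.60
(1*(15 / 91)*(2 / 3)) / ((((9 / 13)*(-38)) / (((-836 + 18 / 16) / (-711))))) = -33395 / 6808536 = -0.00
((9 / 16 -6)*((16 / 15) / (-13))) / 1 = 29 / 65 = 0.45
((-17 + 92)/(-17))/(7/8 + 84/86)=-2.38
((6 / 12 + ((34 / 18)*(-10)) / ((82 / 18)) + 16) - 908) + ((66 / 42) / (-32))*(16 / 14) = -7197865 / 8036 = -895.70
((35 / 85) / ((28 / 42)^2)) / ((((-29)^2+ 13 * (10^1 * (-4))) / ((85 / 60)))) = 7 / 1712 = 0.00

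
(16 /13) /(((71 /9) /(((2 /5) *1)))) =288 /4615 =0.06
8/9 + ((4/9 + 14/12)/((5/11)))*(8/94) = 2518/2115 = 1.19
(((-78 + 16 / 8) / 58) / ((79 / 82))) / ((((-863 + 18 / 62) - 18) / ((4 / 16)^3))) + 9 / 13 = 9007352945 / 13010167456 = 0.69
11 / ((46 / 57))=627 / 46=13.63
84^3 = 592704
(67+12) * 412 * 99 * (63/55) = 3690943.20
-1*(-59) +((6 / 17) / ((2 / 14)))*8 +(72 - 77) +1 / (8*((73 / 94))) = 366967 / 4964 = 73.93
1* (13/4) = 13/4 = 3.25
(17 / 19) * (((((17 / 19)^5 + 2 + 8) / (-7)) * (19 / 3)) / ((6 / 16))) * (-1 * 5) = 114.13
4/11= 0.36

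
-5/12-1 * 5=-5.42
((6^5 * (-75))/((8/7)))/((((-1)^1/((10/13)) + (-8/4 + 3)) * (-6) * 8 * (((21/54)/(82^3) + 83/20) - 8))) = 251217045000/27292711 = 9204.55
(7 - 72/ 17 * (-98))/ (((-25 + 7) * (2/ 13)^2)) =-1212575/ 1224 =-990.67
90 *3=270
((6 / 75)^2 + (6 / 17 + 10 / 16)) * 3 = 251007 / 85000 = 2.95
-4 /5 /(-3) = 4 /15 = 0.27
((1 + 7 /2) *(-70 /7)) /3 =-15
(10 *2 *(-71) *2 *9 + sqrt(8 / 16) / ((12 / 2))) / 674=-12780 / 337 + sqrt(2) / 8088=-37.92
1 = 1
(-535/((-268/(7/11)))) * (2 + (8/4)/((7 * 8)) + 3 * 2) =120375/11792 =10.21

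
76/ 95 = 4/ 5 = 0.80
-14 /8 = -1.75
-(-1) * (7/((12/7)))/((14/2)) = 7/12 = 0.58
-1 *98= -98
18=18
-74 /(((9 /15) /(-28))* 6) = 5180 /9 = 575.56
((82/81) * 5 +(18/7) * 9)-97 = -39007/567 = -68.80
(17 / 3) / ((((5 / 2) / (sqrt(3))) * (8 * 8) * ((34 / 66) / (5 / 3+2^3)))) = 319 * sqrt(3) / 480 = 1.15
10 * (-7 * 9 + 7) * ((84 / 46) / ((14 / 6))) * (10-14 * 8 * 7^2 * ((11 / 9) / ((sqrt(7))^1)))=-100800 / 23 + 9658880 * sqrt(7) / 23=1106704.11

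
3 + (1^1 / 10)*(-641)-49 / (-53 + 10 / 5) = -30671 / 510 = -60.14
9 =9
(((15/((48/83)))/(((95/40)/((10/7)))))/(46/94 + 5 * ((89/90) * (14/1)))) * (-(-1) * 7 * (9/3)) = 2633175/560272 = 4.70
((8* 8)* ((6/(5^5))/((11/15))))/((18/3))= 0.03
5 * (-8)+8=-32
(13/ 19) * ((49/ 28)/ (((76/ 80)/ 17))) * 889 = 6876415/ 361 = 19048.24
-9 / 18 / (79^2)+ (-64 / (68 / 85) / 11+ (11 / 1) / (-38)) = -9864005 / 1304369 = -7.56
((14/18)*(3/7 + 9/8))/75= 29/1800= 0.02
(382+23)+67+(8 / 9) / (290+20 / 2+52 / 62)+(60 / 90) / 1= 19836526 / 41967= 472.67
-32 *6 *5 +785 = -175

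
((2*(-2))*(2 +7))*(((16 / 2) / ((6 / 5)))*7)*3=-5040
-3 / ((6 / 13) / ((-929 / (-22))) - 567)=12077 / 2282509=0.01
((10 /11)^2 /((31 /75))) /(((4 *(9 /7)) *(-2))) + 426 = 9583181 /22506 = 425.81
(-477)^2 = 227529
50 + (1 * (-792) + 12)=-730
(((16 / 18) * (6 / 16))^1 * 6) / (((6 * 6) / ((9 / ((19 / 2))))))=1 / 19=0.05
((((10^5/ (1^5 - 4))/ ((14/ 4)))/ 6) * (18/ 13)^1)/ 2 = -100000/ 91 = -1098.90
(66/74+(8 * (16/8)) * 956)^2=320339020225/1369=233994901.55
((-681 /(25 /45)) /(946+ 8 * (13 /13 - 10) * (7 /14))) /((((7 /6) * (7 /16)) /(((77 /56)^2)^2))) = -269204067 /28537600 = -9.43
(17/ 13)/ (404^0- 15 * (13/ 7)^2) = -833/ 32318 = -0.03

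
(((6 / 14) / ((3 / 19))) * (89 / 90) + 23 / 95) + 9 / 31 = 1193567 / 371070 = 3.22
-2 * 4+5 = -3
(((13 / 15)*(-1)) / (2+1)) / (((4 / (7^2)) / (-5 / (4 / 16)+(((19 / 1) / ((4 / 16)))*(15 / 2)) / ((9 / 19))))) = -226135 / 54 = -4187.69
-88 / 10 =-44 / 5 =-8.80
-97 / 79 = -1.23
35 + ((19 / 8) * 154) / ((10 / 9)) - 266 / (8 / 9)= 2597 / 40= 64.92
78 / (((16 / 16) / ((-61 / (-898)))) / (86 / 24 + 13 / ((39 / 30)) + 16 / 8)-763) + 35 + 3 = 329435324 / 8692765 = 37.90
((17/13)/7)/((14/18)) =153/637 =0.24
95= 95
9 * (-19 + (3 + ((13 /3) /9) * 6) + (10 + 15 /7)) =-61 /7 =-8.71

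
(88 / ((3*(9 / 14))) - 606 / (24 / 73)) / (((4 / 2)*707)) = -194143 / 152712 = -1.27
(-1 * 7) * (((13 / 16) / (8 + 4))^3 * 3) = -15379 / 2359296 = -0.01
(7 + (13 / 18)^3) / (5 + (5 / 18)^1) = 43021 / 30780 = 1.40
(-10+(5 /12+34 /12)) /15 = -9 /20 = -0.45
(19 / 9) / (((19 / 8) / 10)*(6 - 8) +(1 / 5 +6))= 760 / 2061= 0.37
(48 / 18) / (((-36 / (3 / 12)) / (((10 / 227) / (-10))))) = 1 / 12258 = 0.00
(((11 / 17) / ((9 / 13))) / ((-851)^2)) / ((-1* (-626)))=143 / 69362523378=0.00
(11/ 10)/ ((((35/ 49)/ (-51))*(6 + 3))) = -1309/ 150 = -8.73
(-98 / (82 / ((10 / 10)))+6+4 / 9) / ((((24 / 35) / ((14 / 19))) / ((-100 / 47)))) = -11864125 / 988551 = -12.00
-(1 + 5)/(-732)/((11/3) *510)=1/228140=0.00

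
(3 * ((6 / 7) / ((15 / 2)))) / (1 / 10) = 24 / 7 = 3.43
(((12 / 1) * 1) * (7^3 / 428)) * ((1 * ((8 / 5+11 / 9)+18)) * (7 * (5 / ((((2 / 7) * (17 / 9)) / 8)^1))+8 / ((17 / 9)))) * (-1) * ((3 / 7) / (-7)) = 58322628 / 9095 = 6412.60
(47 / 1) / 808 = 47 / 808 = 0.06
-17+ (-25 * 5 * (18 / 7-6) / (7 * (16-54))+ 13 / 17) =-282456 / 15827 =-17.85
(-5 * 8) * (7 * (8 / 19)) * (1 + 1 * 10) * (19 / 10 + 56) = -75087.16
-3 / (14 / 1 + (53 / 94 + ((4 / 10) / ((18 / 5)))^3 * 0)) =-282 / 1369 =-0.21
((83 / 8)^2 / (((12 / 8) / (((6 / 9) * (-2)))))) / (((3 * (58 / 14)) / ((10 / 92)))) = -241115 / 288144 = -0.84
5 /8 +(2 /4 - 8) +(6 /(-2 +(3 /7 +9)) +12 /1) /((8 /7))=901 /208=4.33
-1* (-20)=20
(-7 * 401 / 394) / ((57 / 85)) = -238595 / 22458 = -10.62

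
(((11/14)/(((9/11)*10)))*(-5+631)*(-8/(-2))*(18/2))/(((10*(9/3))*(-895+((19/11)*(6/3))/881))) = -0.08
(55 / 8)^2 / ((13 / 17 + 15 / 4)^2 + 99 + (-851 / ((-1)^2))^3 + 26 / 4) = -874225 / 11398990934972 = -0.00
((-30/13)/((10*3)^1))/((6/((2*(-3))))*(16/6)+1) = 3/65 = 0.05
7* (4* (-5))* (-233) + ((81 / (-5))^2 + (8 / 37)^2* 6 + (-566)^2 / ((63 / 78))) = 308702419889 / 718725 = 429513.96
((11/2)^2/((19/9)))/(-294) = -363/7448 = -0.05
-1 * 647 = -647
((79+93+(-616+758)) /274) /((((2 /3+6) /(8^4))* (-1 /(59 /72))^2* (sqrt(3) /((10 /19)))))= 17488544* sqrt(3) /210843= 143.67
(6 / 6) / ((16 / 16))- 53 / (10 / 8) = -207 / 5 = -41.40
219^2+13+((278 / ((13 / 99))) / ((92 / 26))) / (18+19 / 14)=299214596 / 6233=48004.91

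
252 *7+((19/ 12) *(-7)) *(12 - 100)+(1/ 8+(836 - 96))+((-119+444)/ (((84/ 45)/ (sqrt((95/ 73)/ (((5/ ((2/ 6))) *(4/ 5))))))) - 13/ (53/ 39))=1625 *sqrt(20805)/ 4088+4413703/ 1272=3527.23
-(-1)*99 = 99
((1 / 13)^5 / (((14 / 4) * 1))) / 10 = 1 / 12995255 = 0.00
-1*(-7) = 7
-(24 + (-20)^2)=-424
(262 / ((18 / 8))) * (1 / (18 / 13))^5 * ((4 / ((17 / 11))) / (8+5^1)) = 41156401 / 9034497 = 4.56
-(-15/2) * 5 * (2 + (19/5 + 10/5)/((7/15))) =541.07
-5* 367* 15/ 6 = -9175/ 2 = -4587.50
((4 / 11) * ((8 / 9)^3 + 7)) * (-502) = -11274920 / 8019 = -1406.03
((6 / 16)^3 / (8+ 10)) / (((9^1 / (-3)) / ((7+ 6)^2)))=-0.17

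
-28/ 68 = -7/ 17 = -0.41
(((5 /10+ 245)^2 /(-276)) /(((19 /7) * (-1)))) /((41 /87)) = 48939443 /286672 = 170.72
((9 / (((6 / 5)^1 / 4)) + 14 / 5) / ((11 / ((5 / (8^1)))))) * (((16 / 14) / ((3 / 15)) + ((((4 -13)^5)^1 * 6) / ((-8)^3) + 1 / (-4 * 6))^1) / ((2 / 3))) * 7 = 153773903 / 11264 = 13651.80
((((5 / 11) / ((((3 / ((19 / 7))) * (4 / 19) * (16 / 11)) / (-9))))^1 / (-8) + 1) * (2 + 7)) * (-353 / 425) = -28589823 / 1523200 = -18.77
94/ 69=1.36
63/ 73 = 0.86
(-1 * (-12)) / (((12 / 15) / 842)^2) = 13293075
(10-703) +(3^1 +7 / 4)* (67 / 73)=-201083 / 292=-688.64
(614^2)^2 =142125984016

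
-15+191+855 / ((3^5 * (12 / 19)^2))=718583 / 3888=184.82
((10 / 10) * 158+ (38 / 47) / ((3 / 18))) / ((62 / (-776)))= -2969752 / 1457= -2038.26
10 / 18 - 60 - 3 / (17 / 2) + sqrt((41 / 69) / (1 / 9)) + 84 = sqrt(2829) / 23 + 3703 / 153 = 26.52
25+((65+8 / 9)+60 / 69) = 91.76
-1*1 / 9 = -1 / 9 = -0.11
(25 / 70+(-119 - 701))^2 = 131675625 / 196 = 671814.41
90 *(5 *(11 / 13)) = 4950 / 13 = 380.77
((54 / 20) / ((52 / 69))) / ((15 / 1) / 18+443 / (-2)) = -5589 / 344240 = -0.02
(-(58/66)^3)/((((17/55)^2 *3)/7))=-4268075/257499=-16.58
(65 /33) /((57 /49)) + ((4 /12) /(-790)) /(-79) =198776477 /117393210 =1.69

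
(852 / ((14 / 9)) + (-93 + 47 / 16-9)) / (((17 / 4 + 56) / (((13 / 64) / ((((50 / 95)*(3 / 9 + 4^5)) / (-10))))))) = -37234509 / 1327142656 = -0.03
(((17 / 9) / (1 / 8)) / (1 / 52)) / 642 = 3536 / 2889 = 1.22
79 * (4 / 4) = 79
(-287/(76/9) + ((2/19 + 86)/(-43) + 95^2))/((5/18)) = 264384783/8170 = 32360.44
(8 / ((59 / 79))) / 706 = 316 / 20827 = 0.02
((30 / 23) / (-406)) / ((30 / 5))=-5 / 9338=-0.00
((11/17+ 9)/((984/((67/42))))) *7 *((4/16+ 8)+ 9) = 1541/816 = 1.89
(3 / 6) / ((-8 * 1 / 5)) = -5 / 16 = -0.31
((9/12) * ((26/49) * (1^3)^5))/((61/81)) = 3159/5978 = 0.53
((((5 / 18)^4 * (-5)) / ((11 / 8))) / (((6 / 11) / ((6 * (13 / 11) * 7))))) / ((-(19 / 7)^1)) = 1990625 / 2742498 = 0.73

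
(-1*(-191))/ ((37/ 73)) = 13943/ 37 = 376.84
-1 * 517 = -517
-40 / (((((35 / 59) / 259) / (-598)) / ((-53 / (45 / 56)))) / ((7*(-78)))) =5641312931072 / 15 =376087528738.13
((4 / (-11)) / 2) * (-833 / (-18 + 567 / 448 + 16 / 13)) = -1386112 / 141889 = -9.77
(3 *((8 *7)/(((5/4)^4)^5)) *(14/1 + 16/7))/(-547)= -3008263813595136/52165985107421875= -0.06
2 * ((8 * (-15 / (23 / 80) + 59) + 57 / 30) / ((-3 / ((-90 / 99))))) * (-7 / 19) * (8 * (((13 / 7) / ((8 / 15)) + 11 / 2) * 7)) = -91524874 / 14421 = -6346.64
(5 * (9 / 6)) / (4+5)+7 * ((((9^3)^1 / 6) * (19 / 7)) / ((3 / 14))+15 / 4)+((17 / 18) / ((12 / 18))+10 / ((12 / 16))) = 10814.83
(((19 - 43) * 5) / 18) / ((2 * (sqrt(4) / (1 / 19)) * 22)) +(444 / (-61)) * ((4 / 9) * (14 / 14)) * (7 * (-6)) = 10392847 / 76494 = 135.86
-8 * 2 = -16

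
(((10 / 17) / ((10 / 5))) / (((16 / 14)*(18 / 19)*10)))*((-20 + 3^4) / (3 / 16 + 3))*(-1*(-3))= 8113 / 5202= 1.56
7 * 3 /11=21 /11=1.91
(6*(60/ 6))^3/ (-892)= -54000/ 223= -242.15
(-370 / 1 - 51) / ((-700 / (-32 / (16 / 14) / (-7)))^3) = 421 / 5359375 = 0.00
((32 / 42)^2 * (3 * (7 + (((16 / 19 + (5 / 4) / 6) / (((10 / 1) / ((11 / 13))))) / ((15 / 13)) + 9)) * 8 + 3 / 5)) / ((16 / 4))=35244128 / 628425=56.08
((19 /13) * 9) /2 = 171 /26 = 6.58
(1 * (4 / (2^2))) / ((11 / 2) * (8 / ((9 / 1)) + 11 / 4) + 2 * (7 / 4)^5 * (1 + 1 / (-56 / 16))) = 4608 / 200269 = 0.02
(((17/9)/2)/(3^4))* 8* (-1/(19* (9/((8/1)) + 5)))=-544/678699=-0.00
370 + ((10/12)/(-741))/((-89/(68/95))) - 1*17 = 1326959863/3759093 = 353.00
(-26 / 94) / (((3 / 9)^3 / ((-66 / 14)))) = 35.21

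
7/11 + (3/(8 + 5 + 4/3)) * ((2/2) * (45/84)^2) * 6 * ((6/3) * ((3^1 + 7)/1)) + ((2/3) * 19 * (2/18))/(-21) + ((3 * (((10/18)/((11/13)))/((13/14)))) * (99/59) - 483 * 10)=-1067458060447/221525766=-4818.66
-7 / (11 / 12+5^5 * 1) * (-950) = 79800 / 37511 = 2.13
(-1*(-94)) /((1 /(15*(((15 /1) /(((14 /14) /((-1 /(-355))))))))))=4230 /71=59.58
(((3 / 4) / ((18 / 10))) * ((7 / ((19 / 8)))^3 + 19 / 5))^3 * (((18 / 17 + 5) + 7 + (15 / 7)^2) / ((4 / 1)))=5025560499584974190101 / 619312555583785728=8114.74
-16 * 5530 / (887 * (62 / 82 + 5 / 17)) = -15417640 / 162321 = -94.98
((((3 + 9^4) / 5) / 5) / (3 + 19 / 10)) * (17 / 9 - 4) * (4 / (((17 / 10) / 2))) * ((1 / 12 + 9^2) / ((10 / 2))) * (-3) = 46228064 / 1785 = 25898.08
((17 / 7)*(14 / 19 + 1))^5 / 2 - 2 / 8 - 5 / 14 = 111032256464719 / 166463183572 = 667.01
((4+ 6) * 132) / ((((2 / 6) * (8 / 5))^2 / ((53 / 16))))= 1967625 / 128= 15372.07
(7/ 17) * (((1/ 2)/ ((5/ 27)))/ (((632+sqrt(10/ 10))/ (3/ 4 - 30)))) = -7371/ 143480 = -0.05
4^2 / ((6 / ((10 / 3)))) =80 / 9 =8.89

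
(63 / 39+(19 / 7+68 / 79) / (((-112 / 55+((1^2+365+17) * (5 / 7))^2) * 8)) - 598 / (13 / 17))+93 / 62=-778.88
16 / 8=2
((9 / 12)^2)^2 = 81 / 256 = 0.32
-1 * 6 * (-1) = 6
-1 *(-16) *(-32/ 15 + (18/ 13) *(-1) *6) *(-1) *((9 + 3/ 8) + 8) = 566008/ 195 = 2902.61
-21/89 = -0.24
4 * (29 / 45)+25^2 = 28241 / 45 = 627.58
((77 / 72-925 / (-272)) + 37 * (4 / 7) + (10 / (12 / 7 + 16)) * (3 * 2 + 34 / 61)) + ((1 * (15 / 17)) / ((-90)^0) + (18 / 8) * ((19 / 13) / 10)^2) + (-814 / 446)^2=33.58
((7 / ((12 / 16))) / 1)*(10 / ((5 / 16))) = 298.67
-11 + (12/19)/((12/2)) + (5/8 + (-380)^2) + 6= 21948151/152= 144395.73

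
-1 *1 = -1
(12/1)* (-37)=-444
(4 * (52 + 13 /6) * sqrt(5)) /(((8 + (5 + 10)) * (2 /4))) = 42.13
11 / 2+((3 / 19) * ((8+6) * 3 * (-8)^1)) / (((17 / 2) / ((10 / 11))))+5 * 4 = 140883 / 7106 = 19.83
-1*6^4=-1296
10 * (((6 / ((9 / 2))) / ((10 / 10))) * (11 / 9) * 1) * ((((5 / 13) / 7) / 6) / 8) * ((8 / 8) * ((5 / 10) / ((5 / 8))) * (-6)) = -0.09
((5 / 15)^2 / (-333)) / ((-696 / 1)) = 1 / 2085912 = 0.00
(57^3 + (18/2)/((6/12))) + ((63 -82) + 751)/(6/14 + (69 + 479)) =711030153/3839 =185212.33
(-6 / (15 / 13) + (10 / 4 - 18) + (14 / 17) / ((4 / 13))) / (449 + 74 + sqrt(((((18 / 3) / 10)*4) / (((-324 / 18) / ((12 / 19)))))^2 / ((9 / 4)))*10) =-87324 / 2536655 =-0.03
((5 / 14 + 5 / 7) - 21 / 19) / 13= -9 / 3458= -0.00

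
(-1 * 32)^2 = 1024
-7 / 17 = -0.41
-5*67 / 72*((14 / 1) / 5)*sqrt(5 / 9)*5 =-2345*sqrt(5) / 108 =-48.55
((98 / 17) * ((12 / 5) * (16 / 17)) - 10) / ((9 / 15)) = 4366 / 867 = 5.04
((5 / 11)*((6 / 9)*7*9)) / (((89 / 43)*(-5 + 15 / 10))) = -2580 / 979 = -2.64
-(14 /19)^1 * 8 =-112 /19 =-5.89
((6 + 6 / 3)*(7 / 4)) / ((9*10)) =7 / 45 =0.16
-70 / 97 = -0.72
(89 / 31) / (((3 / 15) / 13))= 5785 / 31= 186.61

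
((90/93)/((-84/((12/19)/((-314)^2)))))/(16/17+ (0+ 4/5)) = -1275/30081836792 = -0.00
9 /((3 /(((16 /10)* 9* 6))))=1296 /5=259.20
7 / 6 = 1.17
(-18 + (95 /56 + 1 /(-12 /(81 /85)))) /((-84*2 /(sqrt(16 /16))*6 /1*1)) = 77983 /4798080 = 0.02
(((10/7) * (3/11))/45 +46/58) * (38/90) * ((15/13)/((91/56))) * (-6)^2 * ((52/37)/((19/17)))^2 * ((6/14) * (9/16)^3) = 3394702953/3252623528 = 1.04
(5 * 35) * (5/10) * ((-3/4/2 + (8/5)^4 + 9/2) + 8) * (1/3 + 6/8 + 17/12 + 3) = 8989.08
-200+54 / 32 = -3173 / 16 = -198.31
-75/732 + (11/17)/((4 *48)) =-19729/199104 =-0.10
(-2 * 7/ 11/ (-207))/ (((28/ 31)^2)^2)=923521/ 99969408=0.01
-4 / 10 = -2 / 5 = -0.40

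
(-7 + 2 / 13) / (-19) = 89 / 247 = 0.36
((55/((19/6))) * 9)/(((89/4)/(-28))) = -332640/1691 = -196.71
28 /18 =1.56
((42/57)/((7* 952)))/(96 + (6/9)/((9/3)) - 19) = 9/6285580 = 0.00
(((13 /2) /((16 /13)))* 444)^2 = 351900081 /64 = 5498438.77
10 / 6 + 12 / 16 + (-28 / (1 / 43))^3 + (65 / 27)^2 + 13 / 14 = -35625832210985 / 20412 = -1745337654.86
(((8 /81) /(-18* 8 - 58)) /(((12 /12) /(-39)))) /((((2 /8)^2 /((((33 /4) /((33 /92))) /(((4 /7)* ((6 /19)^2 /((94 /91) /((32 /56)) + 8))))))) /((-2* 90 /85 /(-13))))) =2324840 /11817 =196.74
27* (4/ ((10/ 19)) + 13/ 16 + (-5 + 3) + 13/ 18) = 15411/ 80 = 192.64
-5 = -5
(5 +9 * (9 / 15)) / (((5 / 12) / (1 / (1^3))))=624 / 25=24.96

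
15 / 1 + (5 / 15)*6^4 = 447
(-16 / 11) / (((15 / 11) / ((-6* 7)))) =224 / 5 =44.80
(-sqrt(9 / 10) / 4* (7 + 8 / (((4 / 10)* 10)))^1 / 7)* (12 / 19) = -81* sqrt(10) / 1330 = -0.19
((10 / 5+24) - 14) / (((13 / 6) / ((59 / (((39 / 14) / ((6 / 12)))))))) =9912 / 169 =58.65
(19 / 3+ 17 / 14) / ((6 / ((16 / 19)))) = 1268 / 1197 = 1.06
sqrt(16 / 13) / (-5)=-4 * sqrt(13) / 65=-0.22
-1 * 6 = -6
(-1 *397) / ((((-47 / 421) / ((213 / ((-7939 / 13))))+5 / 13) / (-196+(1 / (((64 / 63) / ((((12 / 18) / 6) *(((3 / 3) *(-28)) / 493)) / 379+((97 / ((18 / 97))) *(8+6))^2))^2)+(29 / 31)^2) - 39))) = -4772347550093446862149635709729050076324163 / 3048076542789064809897984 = -1565691505150533976.41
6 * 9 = 54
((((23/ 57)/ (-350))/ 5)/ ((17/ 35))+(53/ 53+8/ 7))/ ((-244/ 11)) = -7992479/ 82752600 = -0.10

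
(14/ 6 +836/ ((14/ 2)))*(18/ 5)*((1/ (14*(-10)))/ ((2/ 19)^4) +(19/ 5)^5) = 7884573887817/ 24500000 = 321819.34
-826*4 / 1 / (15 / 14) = -46256 / 15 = -3083.73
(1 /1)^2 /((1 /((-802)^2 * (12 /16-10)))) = -5949637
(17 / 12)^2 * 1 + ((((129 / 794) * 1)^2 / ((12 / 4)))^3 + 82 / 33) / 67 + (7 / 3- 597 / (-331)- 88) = -81.82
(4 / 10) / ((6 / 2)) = 2 / 15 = 0.13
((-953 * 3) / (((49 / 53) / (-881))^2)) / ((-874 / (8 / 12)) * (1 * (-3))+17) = -6233295435891 / 9483950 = -657246.76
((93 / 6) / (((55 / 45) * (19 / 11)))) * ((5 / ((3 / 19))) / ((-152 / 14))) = -21.41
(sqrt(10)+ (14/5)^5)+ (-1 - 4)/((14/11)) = sqrt(10)+ 7357661/43750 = 171.34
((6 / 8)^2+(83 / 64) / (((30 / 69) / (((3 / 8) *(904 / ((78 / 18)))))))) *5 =1946133 / 1664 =1169.55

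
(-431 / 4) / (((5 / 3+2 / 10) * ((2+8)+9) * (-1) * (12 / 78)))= 84045 / 4256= 19.75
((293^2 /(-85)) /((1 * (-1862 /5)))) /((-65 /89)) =-7640561 /2057510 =-3.71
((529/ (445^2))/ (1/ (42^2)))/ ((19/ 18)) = 16796808/ 3762475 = 4.46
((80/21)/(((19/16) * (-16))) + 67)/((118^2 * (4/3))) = 26653/7407568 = 0.00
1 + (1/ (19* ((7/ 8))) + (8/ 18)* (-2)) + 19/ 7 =3454/ 1197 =2.89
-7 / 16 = -0.44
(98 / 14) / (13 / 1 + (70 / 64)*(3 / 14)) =64 / 121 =0.53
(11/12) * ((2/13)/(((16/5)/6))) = 55/208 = 0.26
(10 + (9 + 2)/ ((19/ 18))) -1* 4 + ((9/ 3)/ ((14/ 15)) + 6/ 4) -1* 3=2412/ 133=18.14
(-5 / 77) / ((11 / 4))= -0.02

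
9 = 9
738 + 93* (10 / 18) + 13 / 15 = 11858 / 15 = 790.53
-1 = -1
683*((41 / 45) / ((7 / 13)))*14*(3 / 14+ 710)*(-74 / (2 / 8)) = -1071413373992 / 315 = -3401312298.39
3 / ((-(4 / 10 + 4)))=-15 / 22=-0.68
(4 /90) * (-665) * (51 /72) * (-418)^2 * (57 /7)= -268070297 /9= -29785588.56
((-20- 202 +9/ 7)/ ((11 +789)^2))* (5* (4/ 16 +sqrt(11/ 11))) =-309/ 143360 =-0.00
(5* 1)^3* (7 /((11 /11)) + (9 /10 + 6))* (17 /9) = 3281.94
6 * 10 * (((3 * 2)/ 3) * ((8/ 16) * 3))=180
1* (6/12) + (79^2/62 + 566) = 20682/31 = 667.16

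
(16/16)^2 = 1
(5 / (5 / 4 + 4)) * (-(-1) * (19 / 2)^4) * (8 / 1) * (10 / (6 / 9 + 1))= 2606420 / 7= 372345.71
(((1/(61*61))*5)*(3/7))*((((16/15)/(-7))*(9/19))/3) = -48/3464251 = -0.00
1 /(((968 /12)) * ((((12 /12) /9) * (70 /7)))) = 27 /2420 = 0.01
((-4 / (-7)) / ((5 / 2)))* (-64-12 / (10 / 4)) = -2752 / 175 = -15.73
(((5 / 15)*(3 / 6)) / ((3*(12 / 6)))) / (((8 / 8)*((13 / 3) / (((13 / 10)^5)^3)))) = 3937376385699289 / 12000000000000000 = 0.33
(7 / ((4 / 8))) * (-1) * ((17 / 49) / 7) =-0.69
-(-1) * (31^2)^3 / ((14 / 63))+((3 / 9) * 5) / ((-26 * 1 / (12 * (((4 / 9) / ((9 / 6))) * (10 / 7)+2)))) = 3993766562.64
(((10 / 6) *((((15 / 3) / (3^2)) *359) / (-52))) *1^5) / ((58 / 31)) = -278225 / 81432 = -3.42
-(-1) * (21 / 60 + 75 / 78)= 1.31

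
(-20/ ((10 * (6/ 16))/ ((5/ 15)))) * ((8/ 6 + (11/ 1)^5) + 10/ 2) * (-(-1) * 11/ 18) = -42519136/ 243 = -174975.87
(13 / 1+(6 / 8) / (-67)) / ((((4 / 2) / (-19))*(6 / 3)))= -66139 / 1072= -61.70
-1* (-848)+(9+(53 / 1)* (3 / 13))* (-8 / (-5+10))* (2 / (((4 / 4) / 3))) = 41872 / 65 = 644.18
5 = 5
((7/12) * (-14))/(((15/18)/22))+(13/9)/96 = -931327/4320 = -215.58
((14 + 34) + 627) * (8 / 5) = 1080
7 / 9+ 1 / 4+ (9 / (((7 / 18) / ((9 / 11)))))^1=55337 / 2772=19.96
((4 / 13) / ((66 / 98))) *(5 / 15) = 196 / 1287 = 0.15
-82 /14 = -41 /7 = -5.86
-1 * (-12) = 12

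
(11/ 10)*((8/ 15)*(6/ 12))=22/ 75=0.29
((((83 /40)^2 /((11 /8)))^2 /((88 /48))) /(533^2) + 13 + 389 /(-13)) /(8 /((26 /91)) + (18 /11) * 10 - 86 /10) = -127979766825037 /270460682492000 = -0.47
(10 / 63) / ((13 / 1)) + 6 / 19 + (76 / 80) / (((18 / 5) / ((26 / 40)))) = 1243703 / 2489760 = 0.50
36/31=1.16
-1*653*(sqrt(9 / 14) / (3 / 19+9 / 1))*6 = -343.03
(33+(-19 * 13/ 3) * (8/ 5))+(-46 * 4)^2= 506359/ 15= 33757.27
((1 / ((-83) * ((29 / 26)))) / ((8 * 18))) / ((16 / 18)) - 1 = -154061 / 154048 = -1.00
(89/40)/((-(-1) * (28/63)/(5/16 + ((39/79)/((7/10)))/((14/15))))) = 10598031/1981952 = 5.35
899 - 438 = 461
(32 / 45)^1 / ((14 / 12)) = 64 / 105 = 0.61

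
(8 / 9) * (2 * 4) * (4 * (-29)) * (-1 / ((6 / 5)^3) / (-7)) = -116000 / 1701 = -68.20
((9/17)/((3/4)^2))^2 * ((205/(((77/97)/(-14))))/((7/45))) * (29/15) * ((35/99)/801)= -1476262400/84030507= -17.57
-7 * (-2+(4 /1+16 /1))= -126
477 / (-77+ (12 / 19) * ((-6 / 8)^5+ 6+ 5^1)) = -2320128 / 341465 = -6.79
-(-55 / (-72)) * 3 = -55 / 24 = -2.29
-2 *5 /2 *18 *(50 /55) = -900 /11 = -81.82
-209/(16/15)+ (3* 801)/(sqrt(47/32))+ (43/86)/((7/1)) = -21937/112+ 9612* sqrt(94)/47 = 1786.94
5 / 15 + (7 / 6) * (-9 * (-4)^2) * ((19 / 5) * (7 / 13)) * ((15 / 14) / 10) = -7117 / 195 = -36.50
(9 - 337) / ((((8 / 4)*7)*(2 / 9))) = -738 / 7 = -105.43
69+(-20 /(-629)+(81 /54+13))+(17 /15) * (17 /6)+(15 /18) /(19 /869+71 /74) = 1158932399 /13231015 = 87.59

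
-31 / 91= -0.34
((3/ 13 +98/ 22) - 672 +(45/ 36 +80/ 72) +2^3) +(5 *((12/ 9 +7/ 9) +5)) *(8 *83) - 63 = 13092471/ 572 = 22888.94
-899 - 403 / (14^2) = -176607 / 196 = -901.06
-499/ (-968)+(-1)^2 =1467/ 968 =1.52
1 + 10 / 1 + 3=14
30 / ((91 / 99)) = 2970 / 91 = 32.64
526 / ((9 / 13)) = 6838 / 9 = 759.78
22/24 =11/12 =0.92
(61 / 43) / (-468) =-0.00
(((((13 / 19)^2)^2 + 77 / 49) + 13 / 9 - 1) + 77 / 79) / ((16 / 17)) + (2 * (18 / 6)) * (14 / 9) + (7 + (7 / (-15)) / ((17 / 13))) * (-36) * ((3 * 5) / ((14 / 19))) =-856653521023355 / 176421271824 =-4855.73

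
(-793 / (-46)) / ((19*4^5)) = 793 / 894976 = 0.00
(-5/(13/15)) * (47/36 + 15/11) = -26425/1716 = -15.40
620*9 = 5580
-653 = -653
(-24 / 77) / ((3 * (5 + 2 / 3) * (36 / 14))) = -4 / 561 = -0.01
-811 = -811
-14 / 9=-1.56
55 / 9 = 6.11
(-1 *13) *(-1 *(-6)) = -78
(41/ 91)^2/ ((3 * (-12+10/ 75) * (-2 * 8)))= 8405/ 23584288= 0.00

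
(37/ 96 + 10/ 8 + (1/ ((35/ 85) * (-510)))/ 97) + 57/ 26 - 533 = -2242081973/ 4236960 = -529.17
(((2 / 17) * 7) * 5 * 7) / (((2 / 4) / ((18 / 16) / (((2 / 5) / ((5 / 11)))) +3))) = 184485 / 748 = 246.64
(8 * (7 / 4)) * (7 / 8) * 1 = 49 / 4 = 12.25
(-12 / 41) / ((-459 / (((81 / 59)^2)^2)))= 19131876 / 8445800617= 0.00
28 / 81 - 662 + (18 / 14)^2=-2619545 / 3969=-660.00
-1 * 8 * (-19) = 152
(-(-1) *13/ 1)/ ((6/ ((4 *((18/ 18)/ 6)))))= 13/ 9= 1.44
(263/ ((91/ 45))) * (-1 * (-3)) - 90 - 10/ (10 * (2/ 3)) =298.66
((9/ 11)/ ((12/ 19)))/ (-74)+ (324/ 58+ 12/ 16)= 596637/ 94424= 6.32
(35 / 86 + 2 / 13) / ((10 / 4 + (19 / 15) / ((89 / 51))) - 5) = -0.32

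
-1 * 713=-713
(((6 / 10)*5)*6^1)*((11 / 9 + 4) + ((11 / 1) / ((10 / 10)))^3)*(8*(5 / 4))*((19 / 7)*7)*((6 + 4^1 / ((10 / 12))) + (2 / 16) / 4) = 197990051 / 4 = 49497512.75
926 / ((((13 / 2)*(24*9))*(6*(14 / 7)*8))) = 463 / 67392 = 0.01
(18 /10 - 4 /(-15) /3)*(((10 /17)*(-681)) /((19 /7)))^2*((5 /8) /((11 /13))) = 4102996625 /135014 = 30389.42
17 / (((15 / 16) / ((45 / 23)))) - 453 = -9603 / 23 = -417.52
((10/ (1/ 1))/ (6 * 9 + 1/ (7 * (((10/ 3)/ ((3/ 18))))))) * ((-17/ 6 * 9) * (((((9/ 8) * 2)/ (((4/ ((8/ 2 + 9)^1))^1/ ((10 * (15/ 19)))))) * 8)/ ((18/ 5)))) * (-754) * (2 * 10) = 1312242750000/ 143659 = 9134427.71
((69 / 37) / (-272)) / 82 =-69 / 825248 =-0.00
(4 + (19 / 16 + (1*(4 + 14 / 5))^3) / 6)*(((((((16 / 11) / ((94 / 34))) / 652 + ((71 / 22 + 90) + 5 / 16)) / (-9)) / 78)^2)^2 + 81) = 1835730078854862776951202143042104649839 / 400387718067946696317082162692096000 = 4584.88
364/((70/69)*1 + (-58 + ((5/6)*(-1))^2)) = -301392/46609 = -6.47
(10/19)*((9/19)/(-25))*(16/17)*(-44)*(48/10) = 304128/153425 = 1.98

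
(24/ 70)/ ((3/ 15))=12/ 7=1.71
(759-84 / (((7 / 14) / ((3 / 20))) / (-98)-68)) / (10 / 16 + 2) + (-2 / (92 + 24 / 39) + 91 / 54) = 23674432792 / 81278127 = 291.28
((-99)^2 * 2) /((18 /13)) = 14157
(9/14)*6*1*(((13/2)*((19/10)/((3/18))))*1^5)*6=1714.89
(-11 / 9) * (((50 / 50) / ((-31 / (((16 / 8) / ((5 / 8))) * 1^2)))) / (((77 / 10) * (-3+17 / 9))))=-16 / 1085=-0.01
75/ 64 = 1.17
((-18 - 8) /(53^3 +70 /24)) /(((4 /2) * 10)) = -78 /8932795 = -0.00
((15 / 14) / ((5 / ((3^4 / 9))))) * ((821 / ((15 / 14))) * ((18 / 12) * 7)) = 155169 / 10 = 15516.90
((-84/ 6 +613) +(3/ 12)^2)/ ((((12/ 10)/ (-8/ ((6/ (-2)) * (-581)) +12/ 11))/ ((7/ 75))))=369697/ 7304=50.62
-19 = -19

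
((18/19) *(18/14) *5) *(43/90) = 387/133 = 2.91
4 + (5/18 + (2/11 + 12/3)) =1675/198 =8.46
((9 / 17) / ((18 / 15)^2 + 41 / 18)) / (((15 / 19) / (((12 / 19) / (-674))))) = -1620 / 9584617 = -0.00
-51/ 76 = -0.67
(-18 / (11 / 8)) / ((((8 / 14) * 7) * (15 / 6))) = -72 / 55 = -1.31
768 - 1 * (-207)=975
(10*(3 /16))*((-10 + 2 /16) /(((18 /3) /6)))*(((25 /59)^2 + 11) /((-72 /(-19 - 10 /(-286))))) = -434253915 /7964528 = -54.52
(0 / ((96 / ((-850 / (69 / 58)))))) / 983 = 0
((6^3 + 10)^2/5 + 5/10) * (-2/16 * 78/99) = -120731/120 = -1006.09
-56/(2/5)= -140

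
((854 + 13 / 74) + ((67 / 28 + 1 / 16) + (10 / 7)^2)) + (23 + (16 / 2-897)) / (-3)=99845987 / 87024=1147.34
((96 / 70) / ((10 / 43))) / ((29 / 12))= 12384 / 5075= 2.44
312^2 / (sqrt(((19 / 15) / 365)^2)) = 532958400 / 19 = 28050442.11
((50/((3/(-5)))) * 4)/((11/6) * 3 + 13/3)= -2000/59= -33.90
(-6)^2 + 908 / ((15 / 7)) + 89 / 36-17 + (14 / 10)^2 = 402449 / 900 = 447.17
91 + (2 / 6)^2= 820 / 9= 91.11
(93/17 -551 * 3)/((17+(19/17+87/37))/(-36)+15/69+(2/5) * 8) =-4290265440/7418467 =-578.32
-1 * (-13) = 13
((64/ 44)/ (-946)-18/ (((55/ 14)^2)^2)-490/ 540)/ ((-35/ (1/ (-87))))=-0.00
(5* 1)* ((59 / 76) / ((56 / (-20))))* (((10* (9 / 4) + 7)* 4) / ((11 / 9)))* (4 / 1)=-783225 / 1463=-535.36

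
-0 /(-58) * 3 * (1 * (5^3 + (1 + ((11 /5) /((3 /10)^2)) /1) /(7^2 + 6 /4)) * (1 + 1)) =0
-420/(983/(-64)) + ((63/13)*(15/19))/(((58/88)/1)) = 233414580/7041229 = 33.15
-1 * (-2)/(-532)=-1/266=-0.00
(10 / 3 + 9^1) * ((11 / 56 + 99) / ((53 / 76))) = 3905165 / 2226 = 1754.34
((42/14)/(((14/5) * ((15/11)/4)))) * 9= 28.29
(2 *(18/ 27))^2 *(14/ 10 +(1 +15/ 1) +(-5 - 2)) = 832/ 45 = 18.49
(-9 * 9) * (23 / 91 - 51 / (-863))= -1983690 / 78533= -25.26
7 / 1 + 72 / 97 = 751 / 97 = 7.74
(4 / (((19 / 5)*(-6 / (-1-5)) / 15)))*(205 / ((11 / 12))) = 738000 / 209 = 3531.10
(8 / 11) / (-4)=-2 / 11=-0.18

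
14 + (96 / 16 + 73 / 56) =1193 / 56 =21.30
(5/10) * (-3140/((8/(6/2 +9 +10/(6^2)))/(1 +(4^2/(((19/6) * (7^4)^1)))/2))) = -7922539495/3284568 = -2412.05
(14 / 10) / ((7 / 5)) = 1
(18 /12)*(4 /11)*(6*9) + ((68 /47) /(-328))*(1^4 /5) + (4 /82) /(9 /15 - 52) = 1604474601 /54476290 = 29.45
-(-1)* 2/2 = 1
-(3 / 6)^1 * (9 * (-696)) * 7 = 21924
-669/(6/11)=-2453/2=-1226.50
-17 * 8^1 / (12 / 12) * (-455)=61880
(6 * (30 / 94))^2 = 8100 / 2209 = 3.67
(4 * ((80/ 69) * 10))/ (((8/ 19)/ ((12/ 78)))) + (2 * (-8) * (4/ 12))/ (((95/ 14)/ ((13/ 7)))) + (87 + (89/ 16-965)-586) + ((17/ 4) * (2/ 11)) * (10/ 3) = -21602529059/ 14997840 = -1440.38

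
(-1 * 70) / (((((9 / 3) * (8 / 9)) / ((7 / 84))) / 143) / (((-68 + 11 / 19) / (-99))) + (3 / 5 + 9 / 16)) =-31085600 / 662163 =-46.95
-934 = -934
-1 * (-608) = 608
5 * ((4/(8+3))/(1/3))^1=60/11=5.45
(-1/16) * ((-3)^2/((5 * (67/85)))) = -153/1072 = -0.14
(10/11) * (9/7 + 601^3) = 15195726160/77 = 197347092.99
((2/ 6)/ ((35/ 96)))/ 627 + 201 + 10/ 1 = 4630427/ 21945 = 211.00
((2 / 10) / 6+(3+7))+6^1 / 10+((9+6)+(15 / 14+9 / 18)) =5713 / 210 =27.20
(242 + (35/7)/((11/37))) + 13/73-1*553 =-236085/803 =-294.00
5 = 5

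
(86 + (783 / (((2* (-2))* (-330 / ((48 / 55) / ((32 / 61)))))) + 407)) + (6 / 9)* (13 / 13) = 71823689 / 145200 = 494.65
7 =7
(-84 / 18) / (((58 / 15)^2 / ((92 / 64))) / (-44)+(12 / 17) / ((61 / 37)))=-137739525 / 5660414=-24.33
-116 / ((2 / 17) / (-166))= 163676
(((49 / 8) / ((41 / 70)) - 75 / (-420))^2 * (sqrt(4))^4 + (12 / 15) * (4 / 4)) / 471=745749976 / 193978995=3.84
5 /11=0.45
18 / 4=9 / 2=4.50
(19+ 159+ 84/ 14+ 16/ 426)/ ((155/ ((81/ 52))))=52920/ 28613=1.85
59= 59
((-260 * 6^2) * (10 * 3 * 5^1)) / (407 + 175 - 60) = -78000 / 29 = -2689.66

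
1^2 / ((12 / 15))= 1.25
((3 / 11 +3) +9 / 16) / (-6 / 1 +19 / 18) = -6075 / 7832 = -0.78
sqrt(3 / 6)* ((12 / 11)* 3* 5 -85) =-755* sqrt(2) / 22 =-48.53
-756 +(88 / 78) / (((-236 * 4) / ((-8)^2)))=-1739732 / 2301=-756.08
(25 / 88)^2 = 625 / 7744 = 0.08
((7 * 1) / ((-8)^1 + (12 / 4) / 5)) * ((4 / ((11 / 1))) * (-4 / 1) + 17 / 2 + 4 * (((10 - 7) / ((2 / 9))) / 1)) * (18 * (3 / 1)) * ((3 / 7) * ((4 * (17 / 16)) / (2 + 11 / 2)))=-616437 / 814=-757.29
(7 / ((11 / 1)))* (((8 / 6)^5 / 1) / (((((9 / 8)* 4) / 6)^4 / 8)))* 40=587202560 / 216513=2712.09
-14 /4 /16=-7 /32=-0.22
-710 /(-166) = 355 /83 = 4.28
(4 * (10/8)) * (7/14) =5/2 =2.50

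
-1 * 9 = -9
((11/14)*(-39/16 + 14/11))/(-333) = 205/74592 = 0.00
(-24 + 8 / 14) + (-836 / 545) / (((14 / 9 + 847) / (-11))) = -13918688 / 594595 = -23.41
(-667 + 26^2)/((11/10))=90/11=8.18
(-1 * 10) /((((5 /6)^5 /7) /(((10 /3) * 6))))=-435456 /125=-3483.65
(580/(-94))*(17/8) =-2465/188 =-13.11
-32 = -32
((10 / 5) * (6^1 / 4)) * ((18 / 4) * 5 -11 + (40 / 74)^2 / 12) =94661 / 2738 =34.57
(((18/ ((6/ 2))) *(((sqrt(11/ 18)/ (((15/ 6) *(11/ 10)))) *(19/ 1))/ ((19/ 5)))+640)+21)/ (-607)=-661/ 607 - 20 *sqrt(22)/ 6677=-1.10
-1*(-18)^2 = -324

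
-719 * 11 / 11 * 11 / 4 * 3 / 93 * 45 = -355905 / 124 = -2870.20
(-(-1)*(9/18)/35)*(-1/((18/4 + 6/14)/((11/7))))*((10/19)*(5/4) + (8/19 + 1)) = -869/91770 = -0.01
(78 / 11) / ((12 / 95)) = 1235 / 22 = 56.14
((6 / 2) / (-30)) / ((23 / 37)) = -37 / 230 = -0.16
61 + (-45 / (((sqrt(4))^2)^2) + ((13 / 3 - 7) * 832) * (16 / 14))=-832417 / 336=-2477.43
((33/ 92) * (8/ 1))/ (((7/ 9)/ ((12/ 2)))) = 3564/ 161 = 22.14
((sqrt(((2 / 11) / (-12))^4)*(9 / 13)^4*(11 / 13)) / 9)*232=4698 / 4084223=0.00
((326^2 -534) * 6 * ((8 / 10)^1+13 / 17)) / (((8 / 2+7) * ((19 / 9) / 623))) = 24901606548 / 935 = 26632734.28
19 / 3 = 6.33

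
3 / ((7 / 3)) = 9 / 7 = 1.29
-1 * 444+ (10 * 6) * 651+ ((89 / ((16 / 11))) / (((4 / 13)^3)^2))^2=22330005857332914457 / 4294967296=5199109636.56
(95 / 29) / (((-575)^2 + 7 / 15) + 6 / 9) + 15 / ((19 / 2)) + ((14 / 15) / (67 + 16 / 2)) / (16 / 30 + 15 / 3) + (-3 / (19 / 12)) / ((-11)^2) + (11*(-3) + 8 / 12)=-21109587855100759 / 686093819866400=-30.77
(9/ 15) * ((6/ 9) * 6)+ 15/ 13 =3.55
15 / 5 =3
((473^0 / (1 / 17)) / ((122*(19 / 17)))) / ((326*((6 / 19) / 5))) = 1445 / 238632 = 0.01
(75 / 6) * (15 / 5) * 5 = 375 / 2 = 187.50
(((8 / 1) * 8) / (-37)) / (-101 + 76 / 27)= 1728 / 98087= 0.02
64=64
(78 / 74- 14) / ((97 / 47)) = -22513 / 3589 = -6.27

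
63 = 63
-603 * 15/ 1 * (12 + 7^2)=-551745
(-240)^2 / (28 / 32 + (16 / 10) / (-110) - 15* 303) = -42240000 / 3332369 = -12.68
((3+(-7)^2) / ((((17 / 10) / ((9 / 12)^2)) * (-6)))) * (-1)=195 / 68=2.87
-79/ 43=-1.84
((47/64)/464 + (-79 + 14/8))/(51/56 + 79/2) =-517993/270976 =-1.91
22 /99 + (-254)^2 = 580646 /9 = 64516.22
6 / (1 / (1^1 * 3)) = 18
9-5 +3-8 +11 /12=-1 /12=-0.08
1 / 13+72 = 937 / 13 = 72.08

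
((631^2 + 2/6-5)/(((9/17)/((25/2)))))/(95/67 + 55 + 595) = 6802500955/471366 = 14431.46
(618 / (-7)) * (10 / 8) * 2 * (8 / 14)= -6180 / 49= -126.12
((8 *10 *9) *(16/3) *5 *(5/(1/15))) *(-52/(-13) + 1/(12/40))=10560000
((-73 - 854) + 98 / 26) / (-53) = 12002 / 689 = 17.42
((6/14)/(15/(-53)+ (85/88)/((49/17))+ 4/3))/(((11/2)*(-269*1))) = -53424/255512071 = -0.00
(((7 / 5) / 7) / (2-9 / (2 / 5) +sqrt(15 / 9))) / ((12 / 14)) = -287 / 25115-14 *sqrt(15) / 75345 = -0.01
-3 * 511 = -1533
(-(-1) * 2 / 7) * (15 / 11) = 30 / 77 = 0.39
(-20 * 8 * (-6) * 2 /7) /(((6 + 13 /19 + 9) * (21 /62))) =376960 /7301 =51.63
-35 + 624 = 589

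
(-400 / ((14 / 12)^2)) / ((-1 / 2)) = 28800 / 49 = 587.76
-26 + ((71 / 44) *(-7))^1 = -1641 / 44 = -37.30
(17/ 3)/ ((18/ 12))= 34/ 9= 3.78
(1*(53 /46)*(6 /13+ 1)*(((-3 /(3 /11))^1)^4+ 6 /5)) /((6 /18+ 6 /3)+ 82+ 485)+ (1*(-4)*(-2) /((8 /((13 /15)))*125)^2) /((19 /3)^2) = 1559424333343403 /36007775781250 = 43.31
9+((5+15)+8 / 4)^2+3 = 496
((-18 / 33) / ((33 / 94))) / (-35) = 188 / 4235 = 0.04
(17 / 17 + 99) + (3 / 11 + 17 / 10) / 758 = 8338217 / 83380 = 100.00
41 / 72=0.57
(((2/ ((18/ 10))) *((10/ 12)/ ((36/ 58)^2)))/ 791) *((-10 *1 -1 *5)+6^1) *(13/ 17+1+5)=-2417875/ 13070484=-0.18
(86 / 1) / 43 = 2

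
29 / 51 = 0.57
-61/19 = -3.21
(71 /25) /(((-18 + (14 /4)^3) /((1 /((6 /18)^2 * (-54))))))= -284 /14925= -0.02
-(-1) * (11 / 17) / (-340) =-11 / 5780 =-0.00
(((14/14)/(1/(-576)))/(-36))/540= 4/135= 0.03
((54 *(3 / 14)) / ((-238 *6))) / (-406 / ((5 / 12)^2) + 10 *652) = -675 / 348313952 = -0.00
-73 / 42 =-1.74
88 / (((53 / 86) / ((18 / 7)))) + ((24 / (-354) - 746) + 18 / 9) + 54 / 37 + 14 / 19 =-5765731236 / 15387967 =-374.69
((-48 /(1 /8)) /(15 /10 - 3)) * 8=2048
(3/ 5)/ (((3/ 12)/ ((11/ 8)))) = 33/ 10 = 3.30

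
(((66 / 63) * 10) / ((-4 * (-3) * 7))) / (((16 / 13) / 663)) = 67.18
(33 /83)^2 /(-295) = -1089 /2032255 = -0.00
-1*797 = -797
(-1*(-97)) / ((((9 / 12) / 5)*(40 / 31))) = 3007 / 6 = 501.17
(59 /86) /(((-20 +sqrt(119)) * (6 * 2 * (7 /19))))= -5605 /507486-1121 * sqrt(119) /2029944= -0.02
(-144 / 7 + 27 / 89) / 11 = -12627 / 6853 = -1.84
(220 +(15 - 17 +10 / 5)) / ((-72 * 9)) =-55 / 162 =-0.34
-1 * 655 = -655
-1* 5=-5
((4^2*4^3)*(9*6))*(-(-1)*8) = 442368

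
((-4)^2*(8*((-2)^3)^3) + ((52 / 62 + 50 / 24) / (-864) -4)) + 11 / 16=-21064860439 / 321408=-65539.32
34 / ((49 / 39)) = 1326 / 49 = 27.06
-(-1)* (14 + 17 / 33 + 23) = 1238 / 33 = 37.52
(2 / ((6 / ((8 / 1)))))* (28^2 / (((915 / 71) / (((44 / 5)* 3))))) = 19593728 / 4575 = 4282.78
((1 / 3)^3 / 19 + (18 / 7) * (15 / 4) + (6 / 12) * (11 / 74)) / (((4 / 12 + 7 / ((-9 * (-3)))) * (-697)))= -5165407 / 219515968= -0.02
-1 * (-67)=67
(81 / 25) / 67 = 81 / 1675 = 0.05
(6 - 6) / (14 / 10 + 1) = 0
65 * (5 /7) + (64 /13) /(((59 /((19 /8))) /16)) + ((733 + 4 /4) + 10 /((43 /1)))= 180960925 /230867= 783.83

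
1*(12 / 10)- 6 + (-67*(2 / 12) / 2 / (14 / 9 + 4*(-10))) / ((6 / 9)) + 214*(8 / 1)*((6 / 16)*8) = 71018823 / 13840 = 5131.42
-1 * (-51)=51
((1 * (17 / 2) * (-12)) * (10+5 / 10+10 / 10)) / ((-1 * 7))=1173 / 7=167.57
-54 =-54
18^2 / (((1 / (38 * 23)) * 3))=94392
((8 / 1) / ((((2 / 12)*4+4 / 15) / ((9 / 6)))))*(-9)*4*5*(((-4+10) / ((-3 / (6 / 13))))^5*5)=20155392000 / 2599051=7754.90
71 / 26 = 2.73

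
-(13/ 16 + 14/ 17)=-1.64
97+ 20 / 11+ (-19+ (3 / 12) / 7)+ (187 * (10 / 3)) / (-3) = -354605 / 2772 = -127.92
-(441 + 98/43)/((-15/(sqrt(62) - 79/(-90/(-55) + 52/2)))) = -16564009/196080 + 19061 *sqrt(62)/645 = 148.22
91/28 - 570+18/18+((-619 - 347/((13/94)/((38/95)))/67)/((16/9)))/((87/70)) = -172302835/202072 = -852.68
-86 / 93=-0.92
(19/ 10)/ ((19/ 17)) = 17/ 10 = 1.70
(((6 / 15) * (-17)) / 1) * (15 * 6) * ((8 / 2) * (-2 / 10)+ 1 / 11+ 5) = -144432 / 55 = -2626.04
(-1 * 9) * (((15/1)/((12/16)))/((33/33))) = -180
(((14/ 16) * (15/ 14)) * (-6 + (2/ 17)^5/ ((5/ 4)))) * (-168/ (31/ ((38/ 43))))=50986911654/ 1892669381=26.94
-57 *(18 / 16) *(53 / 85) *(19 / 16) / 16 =-2.97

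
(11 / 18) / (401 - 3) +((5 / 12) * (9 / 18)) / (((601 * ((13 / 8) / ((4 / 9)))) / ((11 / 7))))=1979923 / 1175418972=0.00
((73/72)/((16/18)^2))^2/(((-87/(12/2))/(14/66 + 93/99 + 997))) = -4739362137/41811968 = -113.35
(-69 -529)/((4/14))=-2093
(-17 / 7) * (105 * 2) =-510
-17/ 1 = -17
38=38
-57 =-57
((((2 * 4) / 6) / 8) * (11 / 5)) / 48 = 11 / 1440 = 0.01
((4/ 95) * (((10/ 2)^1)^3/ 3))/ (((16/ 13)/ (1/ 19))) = 325/ 4332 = 0.08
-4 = -4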